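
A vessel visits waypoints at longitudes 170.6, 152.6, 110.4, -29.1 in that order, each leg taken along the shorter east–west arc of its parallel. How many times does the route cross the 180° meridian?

Leg 1: +170.6° → +152.6°, shortest Δλ = -18.0° (west) — does not cross 180°.
Leg 2: +152.6° → +110.4°, shortest Δλ = -42.2° (west) — does not cross 180°.
Leg 3: +110.4° → -29.1°, shortest Δλ = -139.5° (west) — does not cross 180°.
Total crossings: 0.

0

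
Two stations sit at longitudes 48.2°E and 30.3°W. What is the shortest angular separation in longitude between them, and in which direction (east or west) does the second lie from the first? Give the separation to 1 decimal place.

78.5° west

Raw difference: -30.3 − 48.2 = -78.5°.
Normalise into (−180°, 180°]: -78.5° stays -78.5°.
Negative ⇒ the second point lies to the west; separation 78.5°.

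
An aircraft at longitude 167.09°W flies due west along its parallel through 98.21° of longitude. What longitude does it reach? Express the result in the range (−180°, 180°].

94.70°E

Start at -167.09°; shift −98.21° → -265.30°.
-265.30° lies outside (−180°, 180°]; add 360° → +94.70°.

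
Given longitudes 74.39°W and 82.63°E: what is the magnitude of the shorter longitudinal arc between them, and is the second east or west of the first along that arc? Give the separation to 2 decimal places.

Raw difference: 82.63 − -74.39 = 157.02°.
Normalise into (−180°, 180°]: 157.02° stays 157.02°.
Positive ⇒ the second point lies to the east; separation 157.02°.

157.02° east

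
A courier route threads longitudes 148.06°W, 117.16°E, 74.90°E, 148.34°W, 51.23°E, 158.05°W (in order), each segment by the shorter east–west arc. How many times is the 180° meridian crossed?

Leg 1: -148.06° → +117.16°, shortest Δλ = -94.78° (west) — crosses 180°.
Leg 2: +117.16° → +74.90°, shortest Δλ = -42.26° (west) — does not cross 180°.
Leg 3: +74.90° → -148.34°, shortest Δλ = 136.76° (east) — crosses 180°.
Leg 4: -148.34° → +51.23°, shortest Δλ = -160.43° (west) — crosses 180°.
Leg 5: +51.23° → -158.05°, shortest Δλ = 150.72° (east) — crosses 180°.
Total crossings: 4.

4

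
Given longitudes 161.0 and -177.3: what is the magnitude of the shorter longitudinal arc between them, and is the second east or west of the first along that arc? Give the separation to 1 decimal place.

Raw difference: -177.3 − 161.0 = -338.3°.
Normalise into (−180°, 180°]: -338.3° + 360° = 21.7°.
Positive ⇒ the second point lies to the east; separation 21.7°.

21.7° east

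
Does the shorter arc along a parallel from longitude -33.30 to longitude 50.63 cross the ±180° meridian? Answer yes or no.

No

Signed shortest Δλ = ((50.63 − -33.30 + 180) mod 360) − 180 = 83.93°.
Going east by 83.93° from -33.30° reaches +50.63° without touching 180°.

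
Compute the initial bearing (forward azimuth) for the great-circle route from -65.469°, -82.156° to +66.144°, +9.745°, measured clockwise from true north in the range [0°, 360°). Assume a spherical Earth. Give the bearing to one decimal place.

Δλ = 9.745 − -82.156 = 91.901°.
θ = atan2( sin Δλ · cos φ₂ , cos φ₁ · sin φ₂ − sin φ₁ · cos φ₂ · cos Δλ )
  = atan2(0.40422, 0.36751) = 47.723° → normalised to [0°, 360°): 47.723°.

47.7°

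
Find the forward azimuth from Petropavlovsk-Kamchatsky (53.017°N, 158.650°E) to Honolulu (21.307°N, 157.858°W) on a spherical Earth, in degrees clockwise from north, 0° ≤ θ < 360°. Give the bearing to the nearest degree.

117°

Δλ = -157.858 − 158.650 = -316.508°; wrapped into (−180°, 180°]: 43.492°.
θ = atan2( sin Δλ · cos φ₂ , cos φ₁ · sin φ₂ − sin φ₁ · cos φ₂ · cos Δλ )
  = atan2(0.64121, -0.32131) = 116.616° → normalised to [0°, 360°): 116.616°.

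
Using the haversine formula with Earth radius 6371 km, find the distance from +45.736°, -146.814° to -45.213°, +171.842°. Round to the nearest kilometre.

10897 km

Δλ = 171.842 − -146.814 = 318.656°; wrapped into (−180°, 180°]: -41.344°.
Δφ = -45.213 − 45.736 = -90.949°.
a = sin²(Δφ/2) + cos φ₁ · cos φ₂ · sin²(Δλ/2) = 0.569557.
c = 2·atan2(√a, √(1−a)) = 1.71036 rad → d = 6371·c ≈ 10896.73 km.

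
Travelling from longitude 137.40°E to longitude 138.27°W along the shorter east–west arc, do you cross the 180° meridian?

Naïve |-138.27 − 137.40| = 275.67° > 180°, so the shorter arc goes the other way round — across 180°.
Signed shortest Δλ = ((-138.27 − 137.40 + 180) mod 360) − 180 = 84.33°.
Going east by 84.33° from +137.40° passes through 180° before reaching -138.27°.

Yes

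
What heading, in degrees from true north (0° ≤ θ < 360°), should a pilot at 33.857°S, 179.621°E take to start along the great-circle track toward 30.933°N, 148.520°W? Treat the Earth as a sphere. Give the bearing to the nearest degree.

29°

Δλ = -148.520 − 179.621 = -328.141°; wrapped into (−180°, 180°]: 31.859°.
θ = atan2( sin Δλ · cos φ₂ , cos φ₁ · sin φ₂ − sin φ₁ · cos φ₂ · cos Δλ )
  = atan2(0.45276, 0.83276) = 28.532° → normalised to [0°, 360°): 28.532°.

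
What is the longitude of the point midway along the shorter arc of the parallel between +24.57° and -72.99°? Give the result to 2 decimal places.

Signed shortest Δλ from +24.57° to -72.99° is -97.56°.
Midpoint longitude = +24.57° + (-97.56°)/2 = +24.57° − 48.78° = -24.21°.

-24.21°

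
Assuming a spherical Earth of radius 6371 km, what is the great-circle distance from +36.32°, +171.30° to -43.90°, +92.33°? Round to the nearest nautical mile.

Δλ = 92.33 − 171.30 = -78.97°.
Δφ = -43.90 − 36.32 = -80.22°.
a = sin²(Δφ/2) + cos φ₁ · cos φ₂ · sin²(Δλ/2) = 0.649811.
c = 2·atan2(√a, √(1−a)) = 1.87509 rad → d = 6371·c ≈ 11946.22 km ≈ 6450.44 nmi.

6450 nmi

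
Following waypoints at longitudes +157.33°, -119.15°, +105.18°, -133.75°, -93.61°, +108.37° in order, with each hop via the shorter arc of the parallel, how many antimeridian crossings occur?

Leg 1: +157.33° → -119.15°, shortest Δλ = 83.52° (east) — crosses 180°.
Leg 2: -119.15° → +105.18°, shortest Δλ = -135.67° (west) — crosses 180°.
Leg 3: +105.18° → -133.75°, shortest Δλ = 121.07° (east) — crosses 180°.
Leg 4: -133.75° → -93.61°, shortest Δλ = 40.14° (east) — does not cross 180°.
Leg 5: -93.61° → +108.37°, shortest Δλ = -158.02° (west) — crosses 180°.
Total crossings: 4.

4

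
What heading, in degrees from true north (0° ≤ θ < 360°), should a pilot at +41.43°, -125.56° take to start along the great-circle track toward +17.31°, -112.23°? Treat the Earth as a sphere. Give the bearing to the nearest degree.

Δλ = -112.23 − -125.56 = 13.33°.
θ = atan2( sin Δλ · cos φ₂ , cos φ₁ · sin φ₂ − sin φ₁ · cos φ₂ · cos Δλ )
  = atan2(0.22012, -0.39163) = 150.662° → normalised to [0°, 360°): 150.662°.

151°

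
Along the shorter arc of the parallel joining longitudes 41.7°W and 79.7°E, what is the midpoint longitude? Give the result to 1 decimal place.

Signed shortest Δλ from -41.7° to +79.7° is +121.4°.
Midpoint longitude = -41.7° + (+121.4°)/2 = -41.7° + 60.7° = +19.0°.

19.0°E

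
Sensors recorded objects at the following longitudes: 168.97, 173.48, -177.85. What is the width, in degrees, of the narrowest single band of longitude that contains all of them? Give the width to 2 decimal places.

Sort the longitudes: -177.85°, +168.97°, +173.48°.
Eastward gaps between consecutive values (wrapping around): 346.82°, 4.51°, 8.67°.
Largest gap = 346.82° ⇒ minimal covering band is its complement: 360° − 346.82° = 13.18°.
Band runs from +168.97° eastward to -177.85°, crossing the antimeridian.

13.18°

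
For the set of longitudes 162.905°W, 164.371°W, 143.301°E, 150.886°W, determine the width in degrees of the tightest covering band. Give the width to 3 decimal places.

Sort the longitudes: -164.371°, -162.905°, -150.886°, +143.301°.
Eastward gaps between consecutive values (wrapping around): 1.466°, 12.019°, 294.187°, 52.328°.
Largest gap = 294.187° ⇒ minimal covering band is its complement: 360° − 294.187° = 65.813°.
Band runs from +143.301° eastward to -150.886°, crossing the antimeridian.

65.813°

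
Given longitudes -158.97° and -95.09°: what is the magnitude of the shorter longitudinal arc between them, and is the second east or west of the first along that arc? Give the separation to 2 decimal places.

Raw difference: -95.09 − -158.97 = 63.88°.
Normalise into (−180°, 180°]: 63.88° stays 63.88°.
Positive ⇒ the second point lies to the east; separation 63.88°.

63.88° east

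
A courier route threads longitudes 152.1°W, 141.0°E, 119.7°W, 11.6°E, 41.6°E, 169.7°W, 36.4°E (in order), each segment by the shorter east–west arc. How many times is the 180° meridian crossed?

Leg 1: -152.1° → +141.0°, shortest Δλ = -66.9° (west) — crosses 180°.
Leg 2: +141.0° → -119.7°, shortest Δλ = 99.3° (east) — crosses 180°.
Leg 3: -119.7° → +11.6°, shortest Δλ = 131.3° (east) — does not cross 180°.
Leg 4: +11.6° → +41.6°, shortest Δλ = 30.0° (east) — does not cross 180°.
Leg 5: +41.6° → -169.7°, shortest Δλ = 148.7° (east) — crosses 180°.
Leg 6: -169.7° → +36.4°, shortest Δλ = -153.9° (west) — crosses 180°.
Total crossings: 4.

4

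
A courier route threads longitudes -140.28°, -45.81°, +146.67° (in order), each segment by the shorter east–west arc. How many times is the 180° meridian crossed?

1

Leg 1: -140.28° → -45.81°, shortest Δλ = 94.47° (east) — does not cross 180°.
Leg 2: -45.81° → +146.67°, shortest Δλ = -167.52° (west) — crosses 180°.
Total crossings: 1.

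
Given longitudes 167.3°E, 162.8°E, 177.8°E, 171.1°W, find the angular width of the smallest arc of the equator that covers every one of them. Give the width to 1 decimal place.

26.1°

Sort the longitudes: -171.1°, +162.8°, +167.3°, +177.8°.
Eastward gaps between consecutive values (wrapping around): 333.9°, 4.5°, 10.5°, 11.1°.
Largest gap = 333.9° ⇒ minimal covering band is its complement: 360° − 333.9° = 26.1°.
Band runs from +162.8° eastward to -171.1°, crossing the antimeridian.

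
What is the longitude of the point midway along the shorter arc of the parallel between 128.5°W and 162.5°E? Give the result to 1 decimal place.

Signed shortest Δλ from -128.5° to +162.5° is -69.0°.
Midpoint longitude = -128.5° + (-69.0°)/2 = -128.5° − 34.5° = -163.0°.
(The naïve average (-128.5 + +162.5)/2 = 17.0° is on the wrong side of the globe.)

163.0°W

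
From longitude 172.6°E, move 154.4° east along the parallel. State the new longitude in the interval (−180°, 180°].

33.0°W

Start at +172.6°; shift +154.4° → +327.0°.
+327.0° lies outside (−180°, 180°]; subtract 360° → -33.0°.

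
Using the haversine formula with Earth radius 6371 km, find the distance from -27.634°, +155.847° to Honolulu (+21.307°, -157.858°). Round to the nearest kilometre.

Δλ = -157.858 − 155.847 = -313.705°; wrapped into (−180°, 180°]: 46.295°.
Δφ = 21.307 − -27.634 = 48.941°.
a = sin²(Δφ/2) + cos φ₁ · cos φ₂ · sin²(Δλ/2) = 0.299125.
c = 2·atan2(√a, √(1−a)) = 1.15737 rad → d = 6371·c ≈ 7373.59 km.

7374 km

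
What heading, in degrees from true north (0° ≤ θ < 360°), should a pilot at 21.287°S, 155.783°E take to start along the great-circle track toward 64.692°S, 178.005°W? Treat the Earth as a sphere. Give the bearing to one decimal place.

165.0°

Δλ = -178.005 − 155.783 = -333.788°; wrapped into (−180°, 180°]: 26.212°.
θ = atan2( sin Δλ · cos φ₂ , cos φ₁ · sin φ₂ − sin φ₁ · cos φ₂ · cos Δλ )
  = atan2(0.18882, -0.70311) = 164.968° → normalised to [0°, 360°): 164.968°.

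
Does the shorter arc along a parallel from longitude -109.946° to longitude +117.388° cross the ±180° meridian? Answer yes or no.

Yes

Naïve |117.388 − -109.946| = 227.334° > 180°, so the shorter arc goes the other way round — across 180°.
Signed shortest Δλ = ((117.388 − -109.946 + 180) mod 360) − 180 = -132.666°.
Going west by 132.666° from -109.946° passes through 180° before reaching +117.388°.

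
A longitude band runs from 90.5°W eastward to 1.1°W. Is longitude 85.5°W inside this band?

Yes

Band width going east from -90.5° to -1.1°: ((-1.1 − -90.5) mod 360) = 89.4°.
Offset of -85.5° east of the west edge: ((-85.5 − -90.5) mod 360) = 5.0°.
5.0° ≤ 89.4° ⇒ inside.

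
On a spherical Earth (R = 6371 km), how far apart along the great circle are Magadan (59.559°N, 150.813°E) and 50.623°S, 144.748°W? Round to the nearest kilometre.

13549 km

Δλ = -144.748 − 150.813 = -295.561°; wrapped into (−180°, 180°]: 64.439°.
Δφ = -50.623 − 59.559 = -110.182°.
a = sin²(Δφ/2) + cos φ₁ · cos φ₂ · sin²(Δλ/2) = 0.763873.
c = 2·atan2(√a, √(1−a)) = 2.12674 rad → d = 6371·c ≈ 13549.46 km.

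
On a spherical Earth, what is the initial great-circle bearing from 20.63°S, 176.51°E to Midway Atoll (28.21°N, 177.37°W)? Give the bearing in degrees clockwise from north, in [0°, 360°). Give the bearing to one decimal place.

Δλ = -177.37 − 176.51 = -353.88°; wrapped into (−180°, 180°]: 6.12°.
θ = atan2( sin Δλ · cos φ₂ , cos φ₁ · sin φ₂ − sin φ₁ · cos φ₂ · cos Δλ )
  = atan2(0.09395, 0.75111) = 7.130° → normalised to [0°, 360°): 7.130°.

7.1°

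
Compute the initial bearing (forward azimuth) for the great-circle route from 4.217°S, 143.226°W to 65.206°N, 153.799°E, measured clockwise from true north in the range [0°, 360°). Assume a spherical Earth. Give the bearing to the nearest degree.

338°

Δλ = 153.799 − -143.226 = 297.025°; wrapped into (−180°, 180°]: -62.975°.
θ = atan2( sin Δλ · cos φ₂ , cos φ₁ · sin φ₂ − sin φ₁ · cos φ₂ · cos Δλ )
  = atan2(-0.37357, 0.91938) = -22.113° → normalised to [0°, 360°): 337.887°.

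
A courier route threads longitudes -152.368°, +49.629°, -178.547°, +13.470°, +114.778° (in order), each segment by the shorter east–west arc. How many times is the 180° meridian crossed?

3

Leg 1: -152.368° → +49.629°, shortest Δλ = -158.003° (west) — crosses 180°.
Leg 2: +49.629° → -178.547°, shortest Δλ = 131.824° (east) — crosses 180°.
Leg 3: -178.547° → +13.470°, shortest Δλ = -167.983° (west) — crosses 180°.
Leg 4: +13.470° → +114.778°, shortest Δλ = 101.308° (east) — does not cross 180°.
Total crossings: 3.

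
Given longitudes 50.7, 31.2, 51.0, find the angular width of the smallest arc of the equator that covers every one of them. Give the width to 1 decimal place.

19.8°

Sort the longitudes: +31.2°, +50.7°, +51.0°.
Eastward gaps between consecutive values (wrapping around): 19.5°, 0.3°, 340.2°.
Largest gap = 340.2° ⇒ minimal covering band is its complement: 360° − 340.2° = 19.8°.
Band runs from +31.2° eastward to +51.0°.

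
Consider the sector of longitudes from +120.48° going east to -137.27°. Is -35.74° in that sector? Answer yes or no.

Band width going east from +120.48° to -137.27°: ((-137.27 − 120.48) mod 360) = 102.25°.
Offset of -35.74° east of the west edge: ((-35.74 − 120.48) mod 360) = 203.78°.
203.78° > 102.25° ⇒ outside.

No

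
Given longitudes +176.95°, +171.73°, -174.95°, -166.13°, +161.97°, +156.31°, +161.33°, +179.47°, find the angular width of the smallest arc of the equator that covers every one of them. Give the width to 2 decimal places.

Sort the longitudes: -174.95°, -166.13°, +156.31°, +161.33°, +161.97°, +171.73°, +176.95°, +179.47°.
Eastward gaps between consecutive values (wrapping around): 8.82°, 322.44°, 5.02°, 0.64°, 9.76°, 5.22°, 2.52°, 5.58°.
Largest gap = 322.44° ⇒ minimal covering band is its complement: 360° − 322.44° = 37.56°.
Band runs from +156.31° eastward to -166.13°, crossing the antimeridian.

37.56°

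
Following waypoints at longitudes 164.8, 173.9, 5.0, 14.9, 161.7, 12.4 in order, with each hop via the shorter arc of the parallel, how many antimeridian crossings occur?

0

Leg 1: +164.8° → +173.9°, shortest Δλ = 9.1° (east) — does not cross 180°.
Leg 2: +173.9° → +5.0°, shortest Δλ = -168.9° (west) — does not cross 180°.
Leg 3: +5.0° → +14.9°, shortest Δλ = 9.9° (east) — does not cross 180°.
Leg 4: +14.9° → +161.7°, shortest Δλ = 146.8° (east) — does not cross 180°.
Leg 5: +161.7° → +12.4°, shortest Δλ = -149.3° (west) — does not cross 180°.
Total crossings: 0.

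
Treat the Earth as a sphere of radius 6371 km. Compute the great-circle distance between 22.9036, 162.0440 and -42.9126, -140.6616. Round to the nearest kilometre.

Δλ = -140.6616 − 162.0440 = -302.7056°; wrapped into (−180°, 180°]: 57.2944°.
Δφ = -42.9126 − 22.9036 = -65.8162°.
a = sin²(Δφ/2) + cos φ₁ · cos φ₂ · sin²(Δλ/2) = 0.450229.
c = 2·atan2(√a, √(1−a)) = 1.47109 rad → d = 6371·c ≈ 9372.30 km.

9372 km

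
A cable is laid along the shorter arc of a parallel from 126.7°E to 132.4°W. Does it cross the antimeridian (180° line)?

Yes

Naïve |-132.4 − 126.7| = 259.1° > 180°, so the shorter arc goes the other way round — across 180°.
Signed shortest Δλ = ((-132.4 − 126.7 + 180) mod 360) − 180 = 100.9°.
Going east by 100.9° from +126.7° passes through 180° before reaching -132.4°.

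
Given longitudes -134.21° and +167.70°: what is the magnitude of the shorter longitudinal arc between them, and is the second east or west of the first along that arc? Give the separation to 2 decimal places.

58.09° west

Raw difference: 167.70 − -134.21 = 301.91°.
Normalise into (−180°, 180°]: 301.91° − 360° = -58.09°.
Negative ⇒ the second point lies to the west; separation 58.09°.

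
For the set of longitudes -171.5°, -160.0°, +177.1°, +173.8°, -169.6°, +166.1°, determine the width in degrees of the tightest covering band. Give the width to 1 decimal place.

Sort the longitudes: -171.5°, -169.6°, -160.0°, +166.1°, +173.8°, +177.1°.
Eastward gaps between consecutive values (wrapping around): 1.9°, 9.6°, 326.1°, 7.7°, 3.3°, 11.4°.
Largest gap = 326.1° ⇒ minimal covering band is its complement: 360° − 326.1° = 33.9°.
Band runs from +166.1° eastward to -160.0°, crossing the antimeridian.

33.9°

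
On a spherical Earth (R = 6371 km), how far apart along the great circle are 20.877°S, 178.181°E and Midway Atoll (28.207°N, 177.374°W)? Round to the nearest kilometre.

Δλ = -177.374 − 178.181 = -355.555°; wrapped into (−180°, 180°]: 4.445°.
Δφ = 28.207 − -20.877 = 49.084°.
a = sin²(Δφ/2) + cos φ₁ · cos φ₂ · sin²(Δλ/2) = 0.173762.
c = 2·atan2(√a, √(1−a)) = 0.85995 rad → d = 6371·c ≈ 5478.74 km.

5479 km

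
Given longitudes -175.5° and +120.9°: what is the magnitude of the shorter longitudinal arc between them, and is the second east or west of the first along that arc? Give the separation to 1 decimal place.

63.6° west

Raw difference: 120.9 − -175.5 = 296.4°.
Normalise into (−180°, 180°]: 296.4° − 360° = -63.6°.
Negative ⇒ the second point lies to the west; separation 63.6°.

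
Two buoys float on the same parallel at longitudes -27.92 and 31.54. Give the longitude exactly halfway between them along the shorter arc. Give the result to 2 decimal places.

+1.81°

Signed shortest Δλ from -27.92° to +31.54° is +59.46°.
Midpoint longitude = -27.92° + (+59.46°)/2 = -27.92° + 29.73° = +1.81°.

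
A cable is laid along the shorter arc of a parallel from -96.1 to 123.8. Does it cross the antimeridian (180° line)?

Naïve |123.8 − -96.1| = 219.9° > 180°, so the shorter arc goes the other way round — across 180°.
Signed shortest Δλ = ((123.8 − -96.1 + 180) mod 360) − 180 = -140.1°.
Going west by 140.1° from -96.1° passes through 180° before reaching +123.8°.

Yes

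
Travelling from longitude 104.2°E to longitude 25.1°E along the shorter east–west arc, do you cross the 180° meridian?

Signed shortest Δλ = ((25.1 − 104.2 + 180) mod 360) − 180 = -79.1°.
Going west by 79.1° from +104.2° reaches +25.1° without touching 180°.

No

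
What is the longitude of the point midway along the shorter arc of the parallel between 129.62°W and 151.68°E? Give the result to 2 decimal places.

168.97°W

Signed shortest Δλ from -129.62° to +151.68° is -78.70°.
Midpoint longitude = -129.62° + (-78.70°)/2 = -129.62° − 39.35° = -168.97°.
(The naïve average (-129.62 + +151.68)/2 = 11.03° is on the wrong side of the globe.)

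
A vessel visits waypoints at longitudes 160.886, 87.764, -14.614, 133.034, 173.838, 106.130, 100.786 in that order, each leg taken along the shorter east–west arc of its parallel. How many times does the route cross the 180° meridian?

0

Leg 1: +160.886° → +87.764°, shortest Δλ = -73.122° (west) — does not cross 180°.
Leg 2: +87.764° → -14.614°, shortest Δλ = -102.378° (west) — does not cross 180°.
Leg 3: -14.614° → +133.034°, shortest Δλ = 147.648° (east) — does not cross 180°.
Leg 4: +133.034° → +173.838°, shortest Δλ = 40.804° (east) — does not cross 180°.
Leg 5: +173.838° → +106.130°, shortest Δλ = -67.708° (west) — does not cross 180°.
Leg 6: +106.130° → +100.786°, shortest Δλ = -5.344° (west) — does not cross 180°.
Total crossings: 0.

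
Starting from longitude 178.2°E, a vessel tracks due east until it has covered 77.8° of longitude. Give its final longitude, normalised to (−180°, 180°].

104.0°W

Start at +178.2°; shift +77.8° → +256.0°.
+256.0° lies outside (−180°, 180°]; subtract 360° → -104.0°.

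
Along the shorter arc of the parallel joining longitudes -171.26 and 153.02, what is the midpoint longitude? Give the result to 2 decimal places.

+170.88°

Signed shortest Δλ from -171.26° to +153.02° is -35.72°.
Midpoint longitude = -171.26° + (-35.72°)/2 = -171.26° − 17.86° = -189.12°.
Normalise into (−180°, 180°]: +170.88°.
(The naïve average (-171.26 + +153.02)/2 = -9.12° is on the wrong side of the globe.)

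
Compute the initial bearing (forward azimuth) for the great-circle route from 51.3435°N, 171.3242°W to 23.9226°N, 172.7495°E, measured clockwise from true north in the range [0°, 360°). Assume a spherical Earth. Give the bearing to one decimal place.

210.1°

Δλ = 172.7495 − -171.3242 = 344.0737°; wrapped into (−180°, 180°]: -15.9263°.
θ = atan2( sin Δλ · cos φ₂ , cos φ₁ · sin φ₂ − sin φ₁ · cos φ₂ · cos Δλ )
  = atan2(-0.25083, -0.43312) = -149.924° → normalised to [0°, 360°): 210.076°.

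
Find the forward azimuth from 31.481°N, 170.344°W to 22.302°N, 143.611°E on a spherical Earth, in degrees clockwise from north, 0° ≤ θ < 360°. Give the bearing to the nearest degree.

269°

Δλ = 143.611 − -170.344 = 313.955°; wrapped into (−180°, 180°]: -46.045°.
θ = atan2( sin Δλ · cos φ₂ , cos φ₁ · sin φ₂ − sin φ₁ · cos φ₂ · cos Δλ )
  = atan2(-0.66604, -0.01172) = -91.008° → normalised to [0°, 360°): 268.992°.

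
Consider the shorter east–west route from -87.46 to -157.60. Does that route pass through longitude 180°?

No

Signed shortest Δλ = ((-157.60 − -87.46 + 180) mod 360) − 180 = -70.14°.
Going west by 70.14° from -87.46° reaches -157.60° without touching 180°.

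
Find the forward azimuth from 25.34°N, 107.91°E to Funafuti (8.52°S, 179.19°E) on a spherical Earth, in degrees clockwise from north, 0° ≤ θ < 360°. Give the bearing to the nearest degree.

Δλ = 179.19 − 107.91 = 71.28°.
θ = atan2( sin Δλ · cos φ₂ , cos φ₁ · sin φ₂ − sin φ₁ · cos φ₂ · cos Δλ )
  = atan2(0.93665, -0.26974) = 106.066° → normalised to [0°, 360°): 106.066°.

106°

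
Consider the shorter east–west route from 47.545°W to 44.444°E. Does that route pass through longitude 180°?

No

Signed shortest Δλ = ((44.444 − -47.545 + 180) mod 360) − 180 = 91.989°.
Going east by 91.989° from -47.545° reaches +44.444° without touching 180°.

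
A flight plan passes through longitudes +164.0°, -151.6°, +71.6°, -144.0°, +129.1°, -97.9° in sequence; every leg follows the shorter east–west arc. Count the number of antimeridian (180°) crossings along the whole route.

5

Leg 1: +164.0° → -151.6°, shortest Δλ = 44.4° (east) — crosses 180°.
Leg 2: -151.6° → +71.6°, shortest Δλ = -136.8° (west) — crosses 180°.
Leg 3: +71.6° → -144.0°, shortest Δλ = 144.4° (east) — crosses 180°.
Leg 4: -144.0° → +129.1°, shortest Δλ = -86.9° (west) — crosses 180°.
Leg 5: +129.1° → -97.9°, shortest Δλ = 133.0° (east) — crosses 180°.
Total crossings: 5.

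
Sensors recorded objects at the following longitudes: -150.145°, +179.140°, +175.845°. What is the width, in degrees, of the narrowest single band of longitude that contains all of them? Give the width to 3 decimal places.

34.010°

Sort the longitudes: -150.145°, +175.845°, +179.140°.
Eastward gaps between consecutive values (wrapping around): 325.990°, 3.295°, 30.715°.
Largest gap = 325.990° ⇒ minimal covering band is its complement: 360° − 325.990° = 34.010°.
Band runs from +175.845° eastward to -150.145°, crossing the antimeridian.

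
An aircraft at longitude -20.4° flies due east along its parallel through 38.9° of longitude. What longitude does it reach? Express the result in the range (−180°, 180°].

+18.5°

Start at -20.4°; shift +38.9° → +18.5°.
+18.5° already lies in (−180°, 180°].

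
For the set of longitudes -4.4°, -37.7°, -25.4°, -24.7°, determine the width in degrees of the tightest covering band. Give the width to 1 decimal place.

33.3°

Sort the longitudes: -37.7°, -25.4°, -24.7°, -4.4°.
Eastward gaps between consecutive values (wrapping around): 12.3°, 0.7°, 20.3°, 326.7°.
Largest gap = 326.7° ⇒ minimal covering band is its complement: 360° − 326.7° = 33.3°.
Band runs from -37.7° eastward to -4.4°.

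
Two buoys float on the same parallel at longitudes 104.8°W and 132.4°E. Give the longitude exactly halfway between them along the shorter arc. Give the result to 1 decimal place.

Signed shortest Δλ from -104.8° to +132.4° is -122.8°.
Midpoint longitude = -104.8° + (-122.8°)/2 = -104.8° − 61.4° = -166.2°.
(The naïve average (-104.8 + +132.4)/2 = 13.8° is on the wrong side of the globe.)

166.2°W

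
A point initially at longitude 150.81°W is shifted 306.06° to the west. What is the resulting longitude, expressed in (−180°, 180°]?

Start at -150.81°; shift −306.06° → -456.87°.
-456.87° lies outside (−180°, 180°]; add 360° → -96.87°.

96.87°W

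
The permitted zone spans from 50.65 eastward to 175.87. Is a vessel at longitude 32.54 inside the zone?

No

Band width going east from +50.65° to +175.87°: ((175.87 − 50.65) mod 360) = 125.22°.
Offset of +32.54° east of the west edge: ((32.54 − 50.65) mod 360) = 341.89°.
341.89° > 125.22° ⇒ outside.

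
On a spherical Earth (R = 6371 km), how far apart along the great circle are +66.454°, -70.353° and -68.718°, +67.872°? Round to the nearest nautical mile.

9860 nmi

Δλ = 67.872 − -70.353 = 138.225°.
Δφ = -68.718 − 66.454 = -135.172°.
a = sin²(Δφ/2) + cos φ₁ · cos φ₂ · sin²(Δλ/2) = 0.981178.
c = 2·atan2(√a, √(1−a)) = 2.86634 rad → d = 6371·c ≈ 18261.45 km ≈ 9860.39 nmi.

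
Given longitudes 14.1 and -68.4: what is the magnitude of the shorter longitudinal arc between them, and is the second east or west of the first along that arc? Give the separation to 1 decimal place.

Raw difference: -68.4 − 14.1 = -82.5°.
Normalise into (−180°, 180°]: -82.5° stays -82.5°.
Negative ⇒ the second point lies to the west; separation 82.5°.

82.5° west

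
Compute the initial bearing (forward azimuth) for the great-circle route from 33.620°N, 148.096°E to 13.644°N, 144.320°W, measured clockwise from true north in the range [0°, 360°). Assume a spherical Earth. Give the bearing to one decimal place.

90.6°

Δλ = -144.320 − 148.096 = -292.416°; wrapped into (−180°, 180°]: 67.584°.
θ = atan2( sin Δλ · cos φ₂ , cos φ₁ · sin φ₂ − sin φ₁ · cos φ₂ · cos Δλ )
  = atan2(0.89835, -0.00875) = 90.558° → normalised to [0°, 360°): 90.558°.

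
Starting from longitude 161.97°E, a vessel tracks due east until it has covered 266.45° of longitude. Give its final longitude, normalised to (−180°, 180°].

Start at +161.97°; shift +266.45° → +428.42°.
+428.42° lies outside (−180°, 180°]; subtract 360° → +68.42°.

68.42°E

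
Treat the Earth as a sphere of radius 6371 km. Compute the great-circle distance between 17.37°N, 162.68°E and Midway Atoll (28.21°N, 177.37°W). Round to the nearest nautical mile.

Δλ = -177.37 − 162.68 = -340.05°; wrapped into (−180°, 180°]: 19.95°.
Δφ = 28.21 − 17.37 = 10.84°.
a = sin²(Δφ/2) + cos φ₁ · cos φ₂ · sin²(Δλ/2) = 0.034157.
c = 2·atan2(√a, √(1−a)) = 0.37177 rad → d = 6371·c ≈ 2368.54 km ≈ 1278.91 nmi.

1279 nmi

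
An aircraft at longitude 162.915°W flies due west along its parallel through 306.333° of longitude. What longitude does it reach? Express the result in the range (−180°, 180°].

109.248°W

Start at -162.915°; shift −306.333° → -469.248°.
-469.248° lies outside (−180°, 180°]; add 360° → -109.248°.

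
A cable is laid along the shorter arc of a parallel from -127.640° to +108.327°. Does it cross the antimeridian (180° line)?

Yes

Naïve |108.327 − -127.640| = 235.967° > 180°, so the shorter arc goes the other way round — across 180°.
Signed shortest Δλ = ((108.327 − -127.640 + 180) mod 360) − 180 = -124.033°.
Going west by 124.033° from -127.640° passes through 180° before reaching +108.327°.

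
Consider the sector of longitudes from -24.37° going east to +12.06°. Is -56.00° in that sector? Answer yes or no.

Band width going east from -24.37° to +12.06°: ((12.06 − -24.37) mod 360) = 36.43°.
Offset of -56.00° east of the west edge: ((-56.00 − -24.37) mod 360) = 328.37°.
328.37° > 36.43° ⇒ outside.

No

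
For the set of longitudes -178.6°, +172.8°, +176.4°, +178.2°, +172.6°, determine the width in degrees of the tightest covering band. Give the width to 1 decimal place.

8.8°

Sort the longitudes: -178.6°, +172.6°, +172.8°, +176.4°, +178.2°.
Eastward gaps between consecutive values (wrapping around): 351.2°, 0.2°, 3.6°, 1.8°, 3.2°.
Largest gap = 351.2° ⇒ minimal covering band is its complement: 360° − 351.2° = 8.8°.
Band runs from +172.6° eastward to -178.6°, crossing the antimeridian.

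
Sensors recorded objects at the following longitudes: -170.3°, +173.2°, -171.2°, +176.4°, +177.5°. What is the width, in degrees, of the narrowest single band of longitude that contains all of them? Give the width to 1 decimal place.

16.5°

Sort the longitudes: -171.2°, -170.3°, +173.2°, +176.4°, +177.5°.
Eastward gaps between consecutive values (wrapping around): 0.9°, 343.5°, 3.2°, 1.1°, 11.3°.
Largest gap = 343.5° ⇒ minimal covering band is its complement: 360° − 343.5° = 16.5°.
Band runs from +173.2° eastward to -170.3°, crossing the antimeridian.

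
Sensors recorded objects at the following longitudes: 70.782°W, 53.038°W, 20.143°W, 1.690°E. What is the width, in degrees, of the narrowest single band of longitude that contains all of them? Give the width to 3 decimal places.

72.472°

Sort the longitudes: -70.782°, -53.038°, -20.143°, +1.690°.
Eastward gaps between consecutive values (wrapping around): 17.744°, 32.895°, 21.833°, 287.528°.
Largest gap = 287.528° ⇒ minimal covering band is its complement: 360° − 287.528° = 72.472°.
Band runs from -70.782° eastward to +1.690°.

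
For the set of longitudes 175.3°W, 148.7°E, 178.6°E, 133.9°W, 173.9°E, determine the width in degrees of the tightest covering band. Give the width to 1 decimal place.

77.4°

Sort the longitudes: -175.3°, -133.9°, +148.7°, +173.9°, +178.6°.
Eastward gaps between consecutive values (wrapping around): 41.4°, 282.6°, 25.2°, 4.7°, 6.1°.
Largest gap = 282.6° ⇒ minimal covering band is its complement: 360° − 282.6° = 77.4°.
Band runs from +148.7° eastward to -133.9°, crossing the antimeridian.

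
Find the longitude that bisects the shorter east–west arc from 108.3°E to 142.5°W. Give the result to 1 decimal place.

162.9°E

Signed shortest Δλ from +108.3° to -142.5° is +109.2°.
Midpoint longitude = +108.3° + (+109.2°)/2 = +108.3° + 54.6° = +162.9°.
(The naïve average (+108.3 + -142.5)/2 = -17.1° is on the wrong side of the globe.)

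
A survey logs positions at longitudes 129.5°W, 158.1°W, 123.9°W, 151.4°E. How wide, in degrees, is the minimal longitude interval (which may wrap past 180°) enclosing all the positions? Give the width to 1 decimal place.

Sort the longitudes: -158.1°, -129.5°, -123.9°, +151.4°.
Eastward gaps between consecutive values (wrapping around): 28.6°, 5.6°, 275.3°, 50.5°.
Largest gap = 275.3° ⇒ minimal covering band is its complement: 360° − 275.3° = 84.7°.
Band runs from +151.4° eastward to -123.9°, crossing the antimeridian.

84.7°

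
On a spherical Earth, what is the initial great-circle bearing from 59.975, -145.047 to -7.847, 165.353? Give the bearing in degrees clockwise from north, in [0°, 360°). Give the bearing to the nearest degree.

Δλ = 165.353 − -145.047 = 310.400°; wrapped into (−180°, 180°]: -49.600°.
θ = atan2( sin Δλ · cos φ₂ , cos φ₁ · sin φ₂ − sin φ₁ · cos φ₂ · cos Δλ )
  = atan2(-0.75441, -0.62421) = -129.605° → normalised to [0°, 360°): 230.395°.

230°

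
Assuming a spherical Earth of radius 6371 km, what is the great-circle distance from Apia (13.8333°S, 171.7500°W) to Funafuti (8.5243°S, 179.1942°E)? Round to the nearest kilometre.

1150 km

Δλ = 179.1942 − -171.7500 = 350.9442°; wrapped into (−180°, 180°]: -9.0558°.
Δφ = -8.5243 − -13.8333 = 5.3090°.
a = sin²(Δφ/2) + cos φ₁ · cos φ₂ · sin²(Δλ/2) = 0.008130.
c = 2·atan2(√a, √(1−a)) = 0.18057 rad → d = 6371·c ≈ 1150.43 km.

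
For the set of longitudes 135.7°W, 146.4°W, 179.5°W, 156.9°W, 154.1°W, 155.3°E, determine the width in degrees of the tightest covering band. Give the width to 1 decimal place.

69.0°

Sort the longitudes: -179.5°, -156.9°, -154.1°, -146.4°, -135.7°, +155.3°.
Eastward gaps between consecutive values (wrapping around): 22.6°, 2.8°, 7.7°, 10.7°, 291.0°, 25.2°.
Largest gap = 291.0° ⇒ minimal covering band is its complement: 360° − 291.0° = 69.0°.
Band runs from +155.3° eastward to -135.7°, crossing the antimeridian.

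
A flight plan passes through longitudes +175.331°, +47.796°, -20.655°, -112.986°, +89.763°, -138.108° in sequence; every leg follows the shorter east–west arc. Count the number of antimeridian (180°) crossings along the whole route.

Leg 1: +175.331° → +47.796°, shortest Δλ = -127.535° (west) — does not cross 180°.
Leg 2: +47.796° → -20.655°, shortest Δλ = -68.451° (west) — does not cross 180°.
Leg 3: -20.655° → -112.986°, shortest Δλ = -92.331° (west) — does not cross 180°.
Leg 4: -112.986° → +89.763°, shortest Δλ = -157.251° (west) — crosses 180°.
Leg 5: +89.763° → -138.108°, shortest Δλ = 132.129° (east) — crosses 180°.
Total crossings: 2.

2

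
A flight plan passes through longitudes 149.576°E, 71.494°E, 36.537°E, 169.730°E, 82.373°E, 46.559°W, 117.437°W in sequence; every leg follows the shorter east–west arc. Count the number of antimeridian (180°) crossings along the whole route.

0

Leg 1: +149.576° → +71.494°, shortest Δλ = -78.082° (west) — does not cross 180°.
Leg 2: +71.494° → +36.537°, shortest Δλ = -34.957° (west) — does not cross 180°.
Leg 3: +36.537° → +169.730°, shortest Δλ = 133.193° (east) — does not cross 180°.
Leg 4: +169.730° → +82.373°, shortest Δλ = -87.357° (west) — does not cross 180°.
Leg 5: +82.373° → -46.559°, shortest Δλ = -128.932° (west) — does not cross 180°.
Leg 6: -46.559° → -117.437°, shortest Δλ = -70.878° (west) — does not cross 180°.
Total crossings: 0.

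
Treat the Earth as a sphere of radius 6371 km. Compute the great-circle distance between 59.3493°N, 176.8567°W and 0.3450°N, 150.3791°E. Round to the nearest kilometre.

Δλ = 150.3791 − -176.8567 = 327.2358°; wrapped into (−180°, 180°]: -32.7642°.
Δφ = 0.3450 − 59.3493 = -59.0043°.
a = sin²(Δφ/2) + cos φ₁ · cos φ₂ · sin²(Δλ/2) = 0.283066.
c = 2·atan2(√a, √(1−a)) = 1.12201 rad → d = 6371·c ≈ 7148.36 km.

7148 km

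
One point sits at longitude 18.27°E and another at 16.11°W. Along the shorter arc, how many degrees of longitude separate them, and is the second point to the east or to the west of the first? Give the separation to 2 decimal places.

Raw difference: -16.11 − 18.27 = -34.38°.
Normalise into (−180°, 180°]: -34.38° stays -34.38°.
Negative ⇒ the second point lies to the west; separation 34.38°.

34.38° west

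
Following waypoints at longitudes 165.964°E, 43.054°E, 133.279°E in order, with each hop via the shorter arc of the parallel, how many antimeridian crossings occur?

Leg 1: +165.964° → +43.054°, shortest Δλ = -122.91° (west) — does not cross 180°.
Leg 2: +43.054° → +133.279°, shortest Δλ = 90.225° (east) — does not cross 180°.
Total crossings: 0.

0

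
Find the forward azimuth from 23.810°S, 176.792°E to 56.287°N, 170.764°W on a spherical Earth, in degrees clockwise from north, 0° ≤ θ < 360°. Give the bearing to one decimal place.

7.0°

Δλ = -170.764 − 176.792 = -347.556°; wrapped into (−180°, 180°]: 12.444°.
θ = atan2( sin Δλ · cos φ₂ , cos φ₁ · sin φ₂ − sin φ₁ · cos φ₂ · cos Δλ )
  = atan2(0.11960, 0.97984) = 6.959° → normalised to [0°, 360°): 6.959°.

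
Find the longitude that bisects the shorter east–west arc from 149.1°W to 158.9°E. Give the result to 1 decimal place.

175.1°W

Signed shortest Δλ from -149.1° to +158.9° is -52.0°.
Midpoint longitude = -149.1° + (-52.0°)/2 = -149.1° − 26.0° = -175.1°.
(The naïve average (-149.1 + +158.9)/2 = 4.9° is on the wrong side of the globe.)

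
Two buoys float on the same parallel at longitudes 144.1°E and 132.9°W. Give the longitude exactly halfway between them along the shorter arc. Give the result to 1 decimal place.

174.4°W

Signed shortest Δλ from +144.1° to -132.9° is +83.0°.
Midpoint longitude = +144.1° + (+83.0°)/2 = +144.1° + 41.5° = +185.6°.
Normalise into (−180°, 180°]: -174.4°.
(The naïve average (+144.1 + -132.9)/2 = 5.6° is on the wrong side of the globe.)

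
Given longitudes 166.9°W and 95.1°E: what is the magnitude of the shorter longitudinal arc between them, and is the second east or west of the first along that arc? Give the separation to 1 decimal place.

Raw difference: 95.1 − -166.9 = 262.0°.
Normalise into (−180°, 180°]: 262.0° − 360° = -98.0°.
Negative ⇒ the second point lies to the west; separation 98.0°.

98.0° west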